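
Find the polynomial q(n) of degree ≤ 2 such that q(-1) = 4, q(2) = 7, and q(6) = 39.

Write q(n) = an^2 + bn + c. Substituting each data point gives a linear system:
  a - b + c = 4
  4a + 2b + c = 7
  36a + 6b + c = 39
Solving the system yields a = 1, b = 0, c = 3.
So q(n) = n² + 3.
Check: q(6) = 39. ✓

q(n) = n^2 + 3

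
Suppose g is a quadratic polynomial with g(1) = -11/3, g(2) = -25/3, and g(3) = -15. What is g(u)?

g(u) = -u^2 - (5/3)u - 1

Using the Lagrange interpolation formula with nodes 1, 2, 3:
  L_0(u) = (u - 2)(u - 3) / 2
  L_1(u) = (u - 1)(u - 3) / -1
  L_2(u) = (u - 1)(u - 2) / 2
Then g(u) = -11/3·L_0(u) - 25/3·L_1(u) - 15·L_2(u).
Expanding and collecting terms gives g(u) = -u^2 - (5/3)u - 1.
Check: g(3) = -15. ✓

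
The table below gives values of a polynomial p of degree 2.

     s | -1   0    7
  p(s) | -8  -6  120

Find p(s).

Write p(s) = as^2 + bs + c. Substituting each data point gives a linear system:
  a - b + c = -8
  c = -6
  49a + 7b + c = 120
Solving the system yields a = 2, b = 4, c = -6.
So p(s) = 2s² + 4s - 6.
Check: p(-1) = -8. ✓

p(s) = 2s^2 + 4s - 6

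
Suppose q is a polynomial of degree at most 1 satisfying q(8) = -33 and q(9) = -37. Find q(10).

Using the Lagrange interpolation formula with nodes 8, 9:
  L_0(s) = (s - 9) / -1
  L_1(s) = (s - 8) / 1
Then q(s) = -33·L_0(s) - 37·L_1(s).
Expanding and collecting terms gives q(s) = -4s - 1.
Evaluating at s = 10: q(10) = -41.

-41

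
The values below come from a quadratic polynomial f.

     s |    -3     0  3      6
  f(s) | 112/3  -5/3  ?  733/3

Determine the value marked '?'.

202/3

The 3 known points determine the degree-2 polynomial uniquely.
Write f(s) = as^2 + bs + c. Substituting each data point gives a linear system:
  9a - 3b + c = 112/3
  c = -5/3
  36a + 6b + c = 733/3
Solving the system yields a = 6, b = 5, c = -5/3.
So f(s) = 6s^2 + 5s - 5/3.
Then f(3) = 202/3.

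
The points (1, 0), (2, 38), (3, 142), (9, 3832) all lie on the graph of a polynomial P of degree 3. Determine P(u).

Using the Lagrange interpolation formula with nodes 1, 2, 3, 9:
  L_0(u) = (u - 2)(u - 3)(u - 9) / -16
  L_1(u) = (u - 1)(u - 3)(u - 9) / 7
  L_2(u) = (u - 1)(u - 2)(u - 9) / -12
  L_3(u) = (u - 1)(u - 2)(u - 3) / 336
Then P(u) = 0·L_0(u) + 38·L_1(u) + 142·L_2(u) + 3832·L_3(u).
Expanding and collecting terms gives P(u) = 5u³ + 3u² - 6u - 2.
Check: P(9) = 3832. ✓

P(u) = 5u^3 + 3u^2 - 6u - 2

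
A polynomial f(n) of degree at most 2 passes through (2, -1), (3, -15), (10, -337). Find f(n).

Write f(n) = an^2 + bn + c. Substituting each data point gives a linear system:
  4a + 2b + c = -1
  9a + 3b + c = -15
  100a + 10b + c = -337
Solving the system yields a = -4, b = 6, c = 3.
So f(n) = -4n^2 + 6n + 3.
Check: f(2) = -1. ✓

f(n) = -4n^2 + 6n + 3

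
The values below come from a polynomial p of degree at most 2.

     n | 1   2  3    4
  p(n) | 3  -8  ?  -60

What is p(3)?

On equispaced nodes a degree-2 polynomial has vanishing third forward difference, so
  - p(1) + 3·p(2) - 3·p(3) + p(4) = 0.
Substituting the known values and solving for p(3):
  -3·p(3) = 87
  p(3) = -29.

-29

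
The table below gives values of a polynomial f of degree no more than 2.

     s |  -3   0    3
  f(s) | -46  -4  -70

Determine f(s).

Using the Lagrange interpolation formula with nodes -3, 0, 3:
  L_0(s) = s(s - 3) / 18
  L_1(s) = (s + 3)(s - 3) / -9
  L_2(s) = (s + 3)s / 18
Then f(s) = -46·L_0(s) - 4·L_1(s) - 70·L_2(s).
Expanding and collecting terms gives f(s) = -6s^2 - 4s - 4.
Check: f(0) = -4. ✓

f(s) = -6s^2 - 4s - 4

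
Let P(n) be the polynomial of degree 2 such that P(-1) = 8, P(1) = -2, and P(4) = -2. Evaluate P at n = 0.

Write P(n) = an^2 + bn + c. Substituting each data point gives a linear system:
  a - b + c = 8
  a + b + c = -2
  16a + 4b + c = -2
Solving the system yields a = 1, b = -5, c = 2.
So P(n) = n² - 5n + 2.
Then P(0) = 2.

2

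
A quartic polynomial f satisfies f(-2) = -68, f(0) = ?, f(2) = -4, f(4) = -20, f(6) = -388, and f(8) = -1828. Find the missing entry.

-4

On equispaced nodes a degree-4 polynomial has vanishing fifth forward difference, so
  - f(-2) + 5·f(0) - 10·f(2) + 10·f(4) - 5·f(6) + f(8) = 0.
Substituting the known values and solving for f(0):
  5·f(0) = -20
  f(0) = -4.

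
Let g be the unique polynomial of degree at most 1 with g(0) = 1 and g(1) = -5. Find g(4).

Using the Lagrange interpolation formula with nodes 0, 1:
  L_0(n) = (n - 1) / -1
  L_1(n) = n / 1
Then g(n) = 1·L_0(n) - 5·L_1(n).
Expanding and collecting terms gives g(n) = -6n + 1.
Evaluating at n = 4: g(4) = -23.

-23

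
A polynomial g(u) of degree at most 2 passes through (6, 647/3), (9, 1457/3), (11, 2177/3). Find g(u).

g(u) = 6u^2 - 1/3

Write g(u) = au^2 + bu + c. Substituting each data point gives a linear system:
  36a + 6b + c = 647/3
  81a + 9b + c = 1457/3
  121a + 11b + c = 2177/3
Solving the system yields a = 6, b = 0, c = -1/3.
So g(u) = 6u^2 - 1/3.
Check: g(11) = 2177/3. ✓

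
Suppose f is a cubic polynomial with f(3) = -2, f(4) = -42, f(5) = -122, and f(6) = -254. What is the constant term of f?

Write f(x) = ax^3 + bx^2 + cx + d. Substituting each data point gives a linear system:
  27a + 9b + 3c + d = -2
  64a + 16b + 4c + d = -42
  125a + 25b + 5c + d = -122
  216a + 36b + 6c + d = -254
Solving the system yields a = -2, b = 4, c = 6, d = -2.
So f(x) = -2x³ + 4x² + 6x - 2.
The constant term is -2.

-2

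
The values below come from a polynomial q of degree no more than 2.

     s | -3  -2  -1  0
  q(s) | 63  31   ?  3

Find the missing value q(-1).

The 3 known points determine the degree-2 polynomial uniquely.
Write q(s) = as^2 + bs + c. Substituting each data point gives a linear system:
  9a - 3b + c = 63
  4a - 2b + c = 31
  c = 3
Solving the system yields a = 6, b = -2, c = 3.
So q(s) = 6s^2 - 2s + 3.
Then q(-1) = 11.

11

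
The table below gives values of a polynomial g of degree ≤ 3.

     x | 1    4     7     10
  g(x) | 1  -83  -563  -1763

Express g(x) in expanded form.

g(x) = -2x^3 + 2x^2 + 4x - 3

Write g(x) = ax^3 + bx^2 + cx + d. Substituting each data point gives a linear system:
  a + b + c + d = 1
  64a + 16b + 4c + d = -83
  343a + 49b + 7c + d = -563
  1000a + 100b + 10c + d = -1763
Solving the system yields a = -2, b = 2, c = 4, d = -3.
So g(x) = -2x³ + 2x² + 4x - 3.
Check: g(4) = -83. ✓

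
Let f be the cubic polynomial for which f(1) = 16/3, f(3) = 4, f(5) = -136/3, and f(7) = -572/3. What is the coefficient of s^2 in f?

3

Write f(s) = as^3 + bs^2 + cs + d. Substituting each data point gives a linear system:
  a + b + c + d = 16/3
  27a + 9b + 3c + d = 4
  125a + 25b + 5c + d = -136/3
  343a + 49b + 7c + d = -572/3
Solving the system yields a = -1, b = 3, c = 1/3, d = 3.
So f(s) = -s^3 + 3s^2 + (1/3)s + 3.
The coefficient of s^2 is 3.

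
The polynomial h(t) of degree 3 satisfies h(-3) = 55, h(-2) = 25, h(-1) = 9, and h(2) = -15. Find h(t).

h(t) = -t^3 + t^2 - 6t + 1

Write h(t) = at^3 + bt^2 + ct + d. Substituting each data point gives a linear system:
  -27a + 9b - 3c + d = 55
  -8a + 4b - 2c + d = 25
  -a + b - c + d = 9
  8a + 4b + 2c + d = -15
Solving the system yields a = -1, b = 1, c = -6, d = 1.
So h(t) = -t^3 + t^2 - 6t + 1.
Check: h(-2) = 25. ✓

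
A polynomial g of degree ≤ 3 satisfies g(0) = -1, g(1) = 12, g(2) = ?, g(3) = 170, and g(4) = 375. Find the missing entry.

59

On equispaced nodes a degree-3 polynomial has vanishing fourth forward difference, so
  g(0) - 4·g(1) + 6·g(2) - 4·g(3) + g(4) = 0.
Substituting the known values and solving for g(2):
  6·g(2) = 354
  g(2) = 59.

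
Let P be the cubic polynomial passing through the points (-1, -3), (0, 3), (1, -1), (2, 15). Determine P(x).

P(x) = 5x^3 - 5x^2 - 4x + 3

Write P(x) = ax^3 + bx^2 + cx + d. Substituting each data point gives a linear system:
  -a + b - c + d = -3
  d = 3
  a + b + c + d = -1
  8a + 4b + 2c + d = 15
Solving the system yields a = 5, b = -5, c = -4, d = 3.
So P(x) = 5x^3 - 5x^2 - 4x + 3.
Check: P(1) = -1. ✓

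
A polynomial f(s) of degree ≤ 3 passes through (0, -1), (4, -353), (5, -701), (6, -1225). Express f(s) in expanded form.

f(s) = -6s^3 + 2s^2 - 1

Write f(s) = as^3 + bs^2 + cs + d. Substituting each data point gives a linear system:
  d = -1
  64a + 16b + 4c + d = -353
  125a + 25b + 5c + d = -701
  216a + 36b + 6c + d = -1225
Solving the system yields a = -6, b = 2, c = 0, d = -1.
So f(s) = -6s^3 + 2s^2 - 1.
Check: f(6) = -1225. ✓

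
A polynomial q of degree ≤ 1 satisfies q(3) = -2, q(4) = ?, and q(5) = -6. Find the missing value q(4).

-4

On equispaced nodes a degree-1 polynomial has vanishing second forward difference, so
  q(3) - 2·q(4) + q(5) = 0.
Substituting the known values and solving for q(4):
  -2·q(4) = 8
  q(4) = -4.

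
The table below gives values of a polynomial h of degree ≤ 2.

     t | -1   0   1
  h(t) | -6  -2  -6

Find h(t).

Write h(t) = at^2 + bt + c. Substituting each data point gives a linear system:
  a - b + c = -6
  c = -2
  a + b + c = -6
Solving the system yields a = -4, b = 0, c = -2.
So h(t) = -4t^2 - 2.
Check: h(1) = -6. ✓

h(t) = -4t^2 - 2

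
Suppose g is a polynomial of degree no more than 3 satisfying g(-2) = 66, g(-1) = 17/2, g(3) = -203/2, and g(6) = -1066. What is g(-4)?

Write g(n) = an^3 + bn^2 + cn + d. Substituting each data point gives a linear system:
  -8a + 4b - 2c + d = 66
  -a + b - c + d = 17/2
  27a + 9b + 3c + d = -203/2
  216a + 36b + 6c + d = -1066
Solving the system yields a = -6, b = 6, c = 5/2, d = -1.
So g(n) = -6n³ + 6n² + (5/2)n - 1.
Then g(-4) = 469.

469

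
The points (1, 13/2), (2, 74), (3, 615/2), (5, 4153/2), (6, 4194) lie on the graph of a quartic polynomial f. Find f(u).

Write f(u) = au^4 + bu^3 + cu^2 + du + e. Substituting each data point gives a linear system:
  a + b + c + d + e = 13/2
  16a + 8b + 4c + 2d + e = 74
  81a + 27b + 9c + 3d + e = 615/2
  625a + 125b + 25c + 5d + e = 4153/2
  1296a + 216b + 36c + 6d + e = 4194
Solving the system yields a = 3, b = 1/2, c = 5, d = 4, e = -6.
So f(u) = 3u^4 + (1/2)u^3 + 5u^2 + 4u - 6.
Check: f(2) = 74. ✓

f(u) = 3u^4 + (1/2)u^3 + 5u^2 + 4u - 6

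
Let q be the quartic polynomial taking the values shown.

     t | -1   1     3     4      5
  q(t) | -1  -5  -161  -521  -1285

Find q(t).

Write q(t) = at^4 + bt^3 + ct^2 + dt + e. Substituting each data point gives a linear system:
  a - b + c - d + e = -1
  a + b + c + d + e = -5
  81a + 27b + 9c + 3d + e = -161
  256a + 64b + 16c + 4d + e = -521
  625a + 125b + 25c + 5d + e = -1285
Solving the system yields a = -2, b = -1, c = 4, d = -1, e = -5.
So q(t) = -2t^4 - t^3 + 4t^2 - t - 5.
Check: q(3) = -161. ✓

q(t) = -2t^4 - t^3 + 4t^2 - t - 5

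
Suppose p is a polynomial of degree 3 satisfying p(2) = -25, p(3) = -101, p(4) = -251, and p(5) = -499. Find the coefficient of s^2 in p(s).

Write p(s) = as^3 + bs^2 + cs + d. Substituting each data point gives a linear system:
  8a + 4b + 2c + d = -25
  27a + 9b + 3c + d = -101
  64a + 16b + 4c + d = -251
  125a + 25b + 5c + d = -499
Solving the system yields a = -4, b = -1, c = 5, d = 1.
So p(s) = -4s^3 - s^2 + 5s + 1.
The coefficient of s^2 is -1.

-1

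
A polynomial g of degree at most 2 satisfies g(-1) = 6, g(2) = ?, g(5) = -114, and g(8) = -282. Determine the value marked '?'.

-18

On equispaced nodes a degree-2 polynomial has vanishing third forward difference, so
  - g(-1) + 3·g(2) - 3·g(5) + g(8) = 0.
Substituting the known values and solving for g(2):
  3·g(2) = -54
  g(2) = -18.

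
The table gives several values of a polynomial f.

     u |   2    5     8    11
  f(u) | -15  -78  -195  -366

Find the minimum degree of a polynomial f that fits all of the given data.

2

Forward differences of the values at u = 2, 5, 8, 11:
  f  : -15  -78  -195  -366
  Δ  : -63  -117  -171
  Δ^2: -54  -54
  Δ^3: 0
The second differences are constant (-54) and nonzero, while all higher differences vanish, so the minimal degree is 2.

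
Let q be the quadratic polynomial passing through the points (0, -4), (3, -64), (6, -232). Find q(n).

Using the Lagrange interpolation formula with nodes 0, 3, 6:
  L_0(n) = (n - 3)(n - 6) / 18
  L_1(n) = n(n - 6) / -9
  L_2(n) = n(n - 3) / 18
Then q(n) = -4·L_0(n) - 64·L_1(n) - 232·L_2(n).
Expanding and collecting terms gives q(n) = -6n^2 - 2n - 4.
Check: q(3) = -64. ✓

q(n) = -6n^2 - 2n - 4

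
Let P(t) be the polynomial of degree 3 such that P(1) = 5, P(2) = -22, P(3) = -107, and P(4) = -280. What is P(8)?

Write P(t) = at^3 + bt^2 + ct + d. Substituting each data point gives a linear system:
  a + b + c + d = 5
  8a + 4b + 2c + d = -22
  27a + 9b + 3c + d = -107
  64a + 16b + 4c + d = -280
Solving the system yields a = -5, b = 1, c = 5, d = 4.
So P(t) = -5t^3 + t^2 + 5t + 4.
Then P(8) = -2452.

-2452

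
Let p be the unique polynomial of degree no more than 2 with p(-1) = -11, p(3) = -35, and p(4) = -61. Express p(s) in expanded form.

Using the Lagrange interpolation formula with nodes -1, 3, 4:
  L_0(s) = (s - 3)(s - 4) / 20
  L_1(s) = (s + 1)(s - 4) / -4
  L_2(s) = (s + 1)(s - 3) / 5
Then p(s) = -11·L_0(s) - 35·L_1(s) - 61·L_2(s).
Expanding and collecting terms gives p(s) = -4s² + 2s - 5.
Check: p(-1) = -11. ✓

p(s) = -4s^2 + 2s - 5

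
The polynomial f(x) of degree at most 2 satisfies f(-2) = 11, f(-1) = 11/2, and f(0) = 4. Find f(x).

Write f(x) = ax^2 + bx + c. Substituting each data point gives a linear system:
  4a - 2b + c = 11
  a - b + c = 11/2
  c = 4
Solving the system yields a = 2, b = 1/2, c = 4.
So f(x) = 2x² + (1/2)x + 4.
Check: f(-2) = 11. ✓

f(x) = 2x^2 + (1/2)x + 4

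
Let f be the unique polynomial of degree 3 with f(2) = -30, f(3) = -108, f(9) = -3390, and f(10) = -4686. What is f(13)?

Using the Lagrange interpolation formula with nodes 2, 3, 9, 10:
  L_0(n) = (n - 3)(n - 9)(n - 10) / -56
  L_1(n) = (n - 2)(n - 9)(n - 10) / 42
  L_2(n) = (n - 2)(n - 3)(n - 10) / -42
  L_3(n) = (n - 2)(n - 3)(n - 9) / 56
Then f(n) = -30·L_0(n) - 108·L_1(n) - 3390·L_2(n) - 4686·L_3(n).
Expanding and collecting terms gives f(n) = -5n³ + 3n² + 2n - 6.
Evaluating at n = 13: f(13) = -10458.

-10458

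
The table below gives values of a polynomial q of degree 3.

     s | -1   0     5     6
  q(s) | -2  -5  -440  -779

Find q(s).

q(s) = -4s^3 + 2s^2 + 3s - 5

Write q(s) = as^3 + bs^2 + cs + d. Substituting each data point gives a linear system:
  -a + b - c + d = -2
  d = -5
  125a + 25b + 5c + d = -440
  216a + 36b + 6c + d = -779
Solving the system yields a = -4, b = 2, c = 3, d = -5.
So q(s) = -4s^3 + 2s^2 + 3s - 5.
Check: q(0) = -5. ✓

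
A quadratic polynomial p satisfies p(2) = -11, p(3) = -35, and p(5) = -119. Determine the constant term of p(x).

Write p(x) = ax^2 + bx + c. Substituting each data point gives a linear system:
  4a + 2b + c = -11
  9a + 3b + c = -35
  25a + 5b + c = -119
Solving the system yields a = -6, b = 6, c = 1.
So p(x) = -6x^2 + 6x + 1.
The constant term is 1.

1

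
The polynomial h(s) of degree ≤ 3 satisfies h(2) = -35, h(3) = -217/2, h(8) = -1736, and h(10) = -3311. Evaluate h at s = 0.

Using the Lagrange interpolation formula with nodes 2, 3, 8, 10:
  L_0(s) = (s - 3)(s - 8)(s - 10) / -48
  L_1(s) = (s - 2)(s - 8)(s - 10) / 35
  L_2(s) = (s - 2)(s - 3)(s - 10) / -60
  L_3(s) = (s - 2)(s - 3)(s - 8) / 112
Then h(s) = -35·L_0(s) - 217/2·L_1(s) - 1736·L_2(s) - 3311·L_3(s).
Expanding and collecting terms gives h(s) = -3s^3 - 3s^2 - (3/2)s + 4.
Evaluating at s = 0: h(0) = 4.

4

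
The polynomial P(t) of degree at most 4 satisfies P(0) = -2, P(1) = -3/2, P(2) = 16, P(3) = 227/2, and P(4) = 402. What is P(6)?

2236

Using the Lagrange interpolation formula with nodes 0, 1, 2, 3, 4:
  L_0(t) = (t - 1)(t - 2)(t - 3)(t - 4) / 24
  L_1(t) = t(t - 2)(t - 3)(t - 4) / -6
  L_2(t) = t(t - 1)(t - 3)(t - 4) / 4
  L_3(t) = t(t - 1)(t - 2)(t - 4) / -6
  L_4(t) = t(t - 1)(t - 2)(t - 3) / 24
Then P(t) = -2·L_0(t) - 3/2·L_1(t) + 16·L_2(t) + 227/2·L_3(t) + 402·L_4(t).
Expanding and collecting terms gives P(t) = 2t⁴ - (3/2)t³ - t² + t - 2.
Evaluating at t = 6: P(6) = 2236.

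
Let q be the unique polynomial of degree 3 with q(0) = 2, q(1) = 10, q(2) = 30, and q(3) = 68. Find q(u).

q(u) = u^3 + 3u^2 + 4u + 2

Write q(u) = au^3 + bu^2 + cu + d. Substituting each data point gives a linear system:
  d = 2
  a + b + c + d = 10
  8a + 4b + 2c + d = 30
  27a + 9b + 3c + d = 68
Solving the system yields a = 1, b = 3, c = 4, d = 2.
So q(u) = u³ + 3u² + 4u + 2.
Check: q(1) = 10. ✓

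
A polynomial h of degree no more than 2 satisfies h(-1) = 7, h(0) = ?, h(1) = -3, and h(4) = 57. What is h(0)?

The 3 known points determine the degree-2 polynomial uniquely.
Write h(t) = at^2 + bt + c. Substituting each data point gives a linear system:
  a - b + c = 7
  a + b + c = -3
  16a + 4b + c = 57
Solving the system yields a = 5, b = -5, c = -3.
So h(t) = 5t^2 - 5t - 3.
Then h(0) = -3.

-3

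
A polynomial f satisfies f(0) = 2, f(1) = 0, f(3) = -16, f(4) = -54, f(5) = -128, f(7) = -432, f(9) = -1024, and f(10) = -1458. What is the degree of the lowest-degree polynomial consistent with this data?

Divided differences on the nodes 0, 1, 3, 4, 5, 7, 9, 10:
  order 0: 2  0  -16  -54  -128  -432  -1024  -1458
  order 1: -2  -8  -38  -74  -152  -296  -434
  order 2: -2  -10  -18  -26  -36  -46
  order 3: -2  -2  -2  -2  -2
  order 4: 0  0  0  0
  order 5: 0  0  0
  order 6: 0  0
  order 7: 0
The order-3 divided differences are all -2 (nonzero) and every higher order vanishes, so the data lies on a polynomial of degree exactly 3.

3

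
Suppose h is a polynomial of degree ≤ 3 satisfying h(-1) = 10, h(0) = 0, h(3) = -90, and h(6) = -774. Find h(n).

Write h(n) = an^3 + bn^2 + cn + d. Substituting each data point gives a linear system:
  -a + b - c + d = 10
  d = 0
  27a + 9b + 3c + d = -90
  216a + 36b + 6c + d = -774
Solving the system yields a = -4, b = 3, c = -3, d = 0.
So h(n) = -4n^3 + 3n^2 - 3n.
Check: h(6) = -774. ✓

h(n) = -4n^3 + 3n^2 - 3n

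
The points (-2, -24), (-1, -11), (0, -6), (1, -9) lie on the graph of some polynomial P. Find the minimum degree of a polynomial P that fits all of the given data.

Forward differences of the values at t = -2, -1, 0, 1:
  P  : -24  -11  -6  -9
  Δ  : 13  5  -3
  Δ^2: -8  -8
  Δ^3: 0
The second differences are constant (-8) and nonzero, while all higher differences vanish, so the minimal degree is 2.

2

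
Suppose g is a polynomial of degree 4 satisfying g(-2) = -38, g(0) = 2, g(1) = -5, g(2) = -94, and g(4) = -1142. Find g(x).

g(x) = -3x^4 - 5x^3 - 5x^2 + 6x + 2

Write g(x) = ax^4 + bx^3 + cx^2 + dx + e. Substituting each data point gives a linear system:
  16a - 8b + 4c - 2d + e = -38
  e = 2
  a + b + c + d + e = -5
  16a + 8b + 4c + 2d + e = -94
  256a + 64b + 16c + 4d + e = -1142
Solving the system yields a = -3, b = -5, c = -5, d = 6, e = 2.
So g(x) = -3x⁴ - 5x³ - 5x² + 6x + 2.
Check: g(2) = -94. ✓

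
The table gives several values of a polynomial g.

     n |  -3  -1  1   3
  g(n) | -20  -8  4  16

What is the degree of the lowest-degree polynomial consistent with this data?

1

Forward differences of the values at n = -3, -1, 1, 3:
  g  : -20  -8  4  16
  Δ  : 12  12  12
  Δ^2: 0  0
  Δ^3: 0
The first differences are constant (12) and nonzero, while all higher differences vanish, so the minimal degree is 1.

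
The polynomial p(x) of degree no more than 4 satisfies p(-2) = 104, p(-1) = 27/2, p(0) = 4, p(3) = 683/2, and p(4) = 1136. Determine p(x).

p(x) = 5x^4 - 2x^3 - (1/2)x^2 - 3x + 4

Write p(x) = ax^4 + bx^3 + cx^2 + dx + e. Substituting each data point gives a linear system:
  16a - 8b + 4c - 2d + e = 104
  a - b + c - d + e = 27/2
  e = 4
  81a + 27b + 9c + 3d + e = 683/2
  256a + 64b + 16c + 4d + e = 1136
Solving the system yields a = 5, b = -2, c = -1/2, d = -3, e = 4.
So p(x) = 5x^4 - 2x^3 - (1/2)x^2 - 3x + 4.
Check: p(4) = 1136. ✓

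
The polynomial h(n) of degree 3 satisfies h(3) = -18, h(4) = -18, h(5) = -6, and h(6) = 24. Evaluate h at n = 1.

Write h(n) = an^3 + bn^2 + cn + d. Substituting each data point gives a linear system:
  27a + 9b + 3c + d = -18
  64a + 16b + 4c + d = -18
  125a + 25b + 5c + d = -6
  216a + 36b + 6c + d = 24
Solving the system yields a = 1, b = -6, c = 5, d = -6.
So h(n) = n^3 - 6n^2 + 5n - 6.
Then h(1) = -6.

-6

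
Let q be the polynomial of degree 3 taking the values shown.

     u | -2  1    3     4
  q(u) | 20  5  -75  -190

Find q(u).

q(u) = -3u^3 - u^2 + 3u + 6

Write q(u) = au^3 + bu^2 + cu + d. Substituting each data point gives a linear system:
  -8a + 4b - 2c + d = 20
  a + b + c + d = 5
  27a + 9b + 3c + d = -75
  64a + 16b + 4c + d = -190
Solving the system yields a = -3, b = -1, c = 3, d = 6.
So q(u) = -3u^3 - u^2 + 3u + 6.
Check: q(3) = -75. ✓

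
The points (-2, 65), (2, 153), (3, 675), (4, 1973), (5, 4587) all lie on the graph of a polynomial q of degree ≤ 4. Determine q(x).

q(x) = 6x^4 + 6x^3 + 4x^2 - 2x - 3

Using the Lagrange interpolation formula with nodes -2, 2, 3, 4, 5:
  L_0(x) = (x - 2)(x - 3)(x - 4)(x - 5) / 840
  L_1(x) = (x + 2)(x - 3)(x - 4)(x - 5) / -24
  L_2(x) = (x + 2)(x - 2)(x - 4)(x - 5) / 10
  L_3(x) = (x + 2)(x - 2)(x - 3)(x - 5) / -12
  L_4(x) = (x + 2)(x - 2)(x - 3)(x - 4) / 42
Then q(x) = 65·L_0(x) + 153·L_1(x) + 675·L_2(x) + 1973·L_3(x) + 4587·L_4(x).
Expanding and collecting terms gives q(x) = 6x^4 + 6x^3 + 4x^2 - 2x - 3.
Check: q(5) = 4587. ✓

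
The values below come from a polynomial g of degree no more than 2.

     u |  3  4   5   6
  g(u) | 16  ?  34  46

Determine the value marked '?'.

24

The 3 known points determine the degree-2 polynomial uniquely.
Write g(u) = au^2 + bu + c. Substituting each data point gives a linear system:
  9a + 3b + c = 16
  25a + 5b + c = 34
  36a + 6b + c = 46
Solving the system yields a = 1, b = 1, c = 4.
So g(u) = u^2 + u + 4.
Then g(4) = 24.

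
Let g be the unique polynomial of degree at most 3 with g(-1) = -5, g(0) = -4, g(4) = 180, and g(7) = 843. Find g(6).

Write g(s) = as^3 + bs^2 + cs + d. Substituting each data point gives a linear system:
  -a + b - c + d = -5
  d = -4
  64a + 16b + 4c + d = 180
  343a + 49b + 7c + d = 843
Solving the system yields a = 2, b = 3, c = 2, d = -4.
So g(s) = 2s³ + 3s² + 2s - 4.
Then g(6) = 548.

548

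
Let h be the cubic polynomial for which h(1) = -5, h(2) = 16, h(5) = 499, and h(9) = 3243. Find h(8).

Using the Lagrange interpolation formula with nodes 1, 2, 5, 9:
  L_0(n) = (n - 2)(n - 5)(n - 9) / -32
  L_1(n) = (n - 1)(n - 5)(n - 9) / 21
  L_2(n) = (n - 1)(n - 2)(n - 9) / -48
  L_3(n) = (n - 1)(n - 2)(n - 5) / 224
Then h(n) = -5·L_0(n) + 16·L_1(n) + 499·L_2(n) + 3243·L_3(n).
Expanding and collecting terms gives h(n) = 5n³ - 5n² + n - 6.
Evaluating at n = 8: h(8) = 2242.

2242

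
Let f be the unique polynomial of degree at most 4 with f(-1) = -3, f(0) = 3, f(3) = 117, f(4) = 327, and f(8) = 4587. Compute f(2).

Write f(u) = au^4 + bu^3 + cu^2 + du + e. Substituting each data point gives a linear system:
  a - b + c - d + e = -3
  e = 3
  81a + 27b + 9c + 3d + e = 117
  256a + 64b + 16c + 4d + e = 327
  4096a + 512b + 64c + 8d + e = 4587
Solving the system yields a = 1, b = 1, c = -1, d = 5, e = 3.
So f(u) = u^4 + u^3 - u^2 + 5u + 3.
Then f(2) = 33.

33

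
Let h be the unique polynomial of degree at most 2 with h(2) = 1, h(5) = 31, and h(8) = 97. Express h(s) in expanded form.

h(s) = 2s^2 - 4s + 1

Write h(s) = as^2 + bs + c. Substituting each data point gives a linear system:
  4a + 2b + c = 1
  25a + 5b + c = 31
  64a + 8b + c = 97
Solving the system yields a = 2, b = -4, c = 1.
So h(s) = 2s^2 - 4s + 1.
Check: h(2) = 1. ✓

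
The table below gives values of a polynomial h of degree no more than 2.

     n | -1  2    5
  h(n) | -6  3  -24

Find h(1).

4

Write h(n) = an^2 + bn + c. Substituting each data point gives a linear system:
  a - b + c = -6
  4a + 2b + c = 3
  25a + 5b + c = -24
Solving the system yields a = -2, b = 5, c = 1.
So h(n) = -2n^2 + 5n + 1.
Then h(1) = 4.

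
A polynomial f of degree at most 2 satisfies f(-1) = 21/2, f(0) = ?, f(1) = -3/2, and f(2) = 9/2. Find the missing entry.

1/2

The 3 known points determine the degree-2 polynomial uniquely.
Write f(s) = as^2 + bs + c. Substituting each data point gives a linear system:
  a - b + c = 21/2
  a + b + c = -3/2
  4a + 2b + c = 9/2
Solving the system yields a = 4, b = -6, c = 1/2.
So f(s) = 4s^2 - 6s + 1/2.
Then f(0) = 1/2.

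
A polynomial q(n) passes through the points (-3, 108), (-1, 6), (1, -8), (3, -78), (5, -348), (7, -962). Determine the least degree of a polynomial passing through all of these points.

3

Forward differences of the values at n = -3, -1, 1, 3, 5, 7:
  q  : 108  6  -8  -78  -348  -962
  Δ  : -102  -14  -70  -270  -614
  Δ^2: 88  -56  -200  -344
  Δ^3: -144  -144  -144
  Δ^4: 0  0
  Δ^5: 0
The third differences are constant (-144) and nonzero, while all higher differences vanish, so the minimal degree is 3.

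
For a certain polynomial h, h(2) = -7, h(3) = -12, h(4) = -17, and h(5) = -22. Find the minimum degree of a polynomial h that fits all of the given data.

Forward differences of the values at x = 2, 3, 4, 5:
  h  : -7  -12  -17  -22
  Δ  : -5  -5  -5
  Δ^2: 0  0
  Δ^3: 0
The first differences are constant (-5) and nonzero, while all higher differences vanish, so the minimal degree is 1.

1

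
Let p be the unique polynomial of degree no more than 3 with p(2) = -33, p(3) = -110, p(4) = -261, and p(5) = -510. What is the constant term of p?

-5

Write p(x) = ax^3 + bx^2 + cx + d. Substituting each data point gives a linear system:
  8a + 4b + 2c + d = -33
  27a + 9b + 3c + d = -110
  64a + 16b + 4c + d = -261
  125a + 25b + 5c + d = -510
Solving the system yields a = -4, b = -1, c = 4, d = -5.
So p(x) = -4x^3 - x^2 + 4x - 5.
The constant term is -5.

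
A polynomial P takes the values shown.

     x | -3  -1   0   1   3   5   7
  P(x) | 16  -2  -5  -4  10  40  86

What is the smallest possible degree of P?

Divided differences on the nodes -3, -1, 0, 1, 3, 5, 7:
  order 0: 16  -2  -5  -4  10  40  86
  order 1: -9  -3  1  7  15  23
  order 2: 2  2  2  2  2
  order 3: 0  0  0  0
  order 4: 0  0  0
  order 5: 0  0
  order 6: 0
The order-2 divided differences are all 2 (nonzero) and every higher order vanishes, so the data lies on a polynomial of degree exactly 2.

2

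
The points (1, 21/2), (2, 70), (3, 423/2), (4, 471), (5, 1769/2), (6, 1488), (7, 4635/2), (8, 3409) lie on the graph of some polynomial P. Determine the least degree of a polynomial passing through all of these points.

3

Forward differences of the values at s = 1, 2, 3, 4, 5, 6, 7, 8:
  P  : 21/2  70  423/2  471  1769/2  1488  4635/2  3409
  Δ  : 119/2  283/2  519/2  827/2  1207/2  1659/2  2183/2
  Δ^2: 82  118  154  190  226  262
  Δ^3: 36  36  36  36  36
  Δ^4: 0  0  0  0
  Δ^5: 0  0  0
  Δ^6: 0  0
  Δ^7: 0
The third differences are constant (36) and nonzero, while all higher differences vanish, so the minimal degree is 3.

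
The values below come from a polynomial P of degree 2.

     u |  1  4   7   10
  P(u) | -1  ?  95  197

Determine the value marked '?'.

The 3 known points determine the degree-2 polynomial uniquely.
Write P(u) = au^2 + bu + c. Substituting each data point gives a linear system:
  a + b + c = -1
  49a + 7b + c = 95
  100a + 10b + c = 197
Solving the system yields a = 2, b = 0, c = -3.
So P(u) = 2u^2 - 3.
Then P(4) = 29.

29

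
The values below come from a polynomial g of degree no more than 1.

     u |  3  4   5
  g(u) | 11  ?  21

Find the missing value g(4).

The 2 known points determine the degree-1 polynomial uniquely.
Write g(u) = au + b. Substituting each data point gives a linear system:
  3a + b = 11
  5a + b = 21
Solving the system yields a = 5, b = -4.
So g(u) = 5u - 4.
Then g(4) = 16.

16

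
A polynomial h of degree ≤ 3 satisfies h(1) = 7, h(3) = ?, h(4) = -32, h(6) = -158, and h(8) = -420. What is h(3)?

The 4 known points determine the degree-3 polynomial uniquely.
Write h(s) = as^3 + bs^2 + cs + d. Substituting each data point gives a linear system:
  a + b + c + d = 7
  64a + 16b + 4c + d = -32
  216a + 36b + 6c + d = -158
  512a + 64b + 8c + d = -420
Solving the system yields a = -1, b = 1, c = 3, d = 4.
So h(s) = -s^3 + s^2 + 3s + 4.
Then h(3) = -5.

-5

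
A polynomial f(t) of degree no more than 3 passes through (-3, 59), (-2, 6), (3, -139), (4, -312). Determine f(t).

Using the Lagrange interpolation formula with nodes -3, -2, 3, 4:
  L_0(t) = (t + 2)(t - 3)(t - 4) / -42
  L_1(t) = (t + 3)(t - 3)(t - 4) / 30
  L_2(t) = (t + 3)(t + 2)(t - 4) / -30
  L_3(t) = (t + 3)(t + 2)(t - 3) / 42
Then f(t) = 59·L_0(t) + 6·L_1(t) - 139·L_2(t) - 312·L_3(t).
Expanding and collecting terms gives f(t) = -4t³ - 4t² + 3t - 4.
Check: f(4) = -312. ✓

f(t) = -4t^3 - 4t^2 + 3t - 4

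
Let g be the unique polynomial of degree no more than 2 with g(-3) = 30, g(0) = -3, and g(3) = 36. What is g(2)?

15

Using the Lagrange interpolation formula with nodes -3, 0, 3:
  L_0(s) = s(s - 3) / 18
  L_1(s) = (s + 3)(s - 3) / -9
  L_2(s) = (s + 3)s / 18
Then g(s) = 30·L_0(s) - 3·L_1(s) + 36·L_2(s).
Expanding and collecting terms gives g(s) = 4s² + s - 3.
Evaluating at s = 2: g(2) = 15.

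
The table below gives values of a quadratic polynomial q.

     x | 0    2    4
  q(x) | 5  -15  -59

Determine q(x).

Using the Lagrange interpolation formula with nodes 0, 2, 4:
  L_0(x) = (x - 2)(x - 4) / 8
  L_1(x) = x(x - 4) / -4
  L_2(x) = x(x - 2) / 8
Then q(x) = 5·L_0(x) - 15·L_1(x) - 59·L_2(x).
Expanding and collecting terms gives q(x) = -3x² - 4x + 5.
Check: q(0) = 5. ✓

q(x) = -3x^2 - 4x + 5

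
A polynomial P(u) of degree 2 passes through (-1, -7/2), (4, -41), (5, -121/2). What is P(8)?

-143

Using the Lagrange interpolation formula with nodes -1, 4, 5:
  L_0(u) = (u - 4)(u - 5) / 30
  L_1(u) = (u + 1)(u - 5) / -5
  L_2(u) = (u + 1)(u - 4) / 6
Then P(u) = -7/2·L_0(u) - 41·L_1(u) - 121/2·L_2(u).
Expanding and collecting terms gives P(u) = -2u^2 - (3/2)u - 3.
Evaluating at u = 8: P(8) = -143.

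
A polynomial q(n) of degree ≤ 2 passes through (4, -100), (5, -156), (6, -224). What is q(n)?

Using the Lagrange interpolation formula with nodes 4, 5, 6:
  L_0(n) = (n - 5)(n - 6) / 2
  L_1(n) = (n - 4)(n - 6) / -1
  L_2(n) = (n - 4)(n - 5) / 2
Then q(n) = -100·L_0(n) - 156·L_1(n) - 224·L_2(n).
Expanding and collecting terms gives q(n) = -6n^2 - 2n + 4.
Check: q(5) = -156. ✓

q(n) = -6n^2 - 2n + 4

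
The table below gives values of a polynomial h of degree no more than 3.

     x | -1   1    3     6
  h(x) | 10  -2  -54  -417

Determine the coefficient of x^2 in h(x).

Write h(x) = ax^3 + bx^2 + cx + d. Substituting each data point gives a linear system:
  -a + b - c + d = 10
  a + b + c + d = -2
  27a + 9b + 3c + d = -54
  216a + 36b + 6c + d = -417
Solving the system yields a = -2, b = 1, c = -4, d = 3.
So h(x) = -2x³ + x² - 4x + 3.
The coefficient of x^2 is 1.

1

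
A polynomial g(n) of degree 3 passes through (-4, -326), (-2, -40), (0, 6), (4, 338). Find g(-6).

-1092

Write g(n) = an^3 + bn^2 + cn + d. Substituting each data point gives a linear system:
  -64a + 16b - 4c + d = -326
  -8a + 4b - 2c + d = -40
  d = 6
  64a + 16b + 4c + d = 338
Solving the system yields a = 5, b = 0, c = 3, d = 6.
So g(n) = 5n^3 + 3n + 6.
Then g(-6) = -1092.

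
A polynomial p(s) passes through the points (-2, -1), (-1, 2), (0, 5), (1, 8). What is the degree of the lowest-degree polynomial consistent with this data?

1

Forward differences of the values at s = -2, -1, 0, 1:
  p  : -1  2  5  8
  Δ  : 3  3  3
  Δ^2: 0  0
  Δ^3: 0
The first differences are constant (3) and nonzero, while all higher differences vanish, so the minimal degree is 1.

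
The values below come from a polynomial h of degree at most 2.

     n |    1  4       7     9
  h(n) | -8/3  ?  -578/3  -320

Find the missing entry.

The 3 known points determine the degree-2 polynomial uniquely.
Write h(n) = an^2 + bn + c. Substituting each data point gives a linear system:
  a + b + c = -8/3
  49a + 7b + c = -578/3
  81a + 9b + c = -320
Solving the system yields a = -4, b = 1/3, c = 1.
So h(n) = -4n² + (1/3)n + 1.
Then h(4) = -185/3.

-185/3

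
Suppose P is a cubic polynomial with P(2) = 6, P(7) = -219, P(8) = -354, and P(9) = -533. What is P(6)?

Write P(s) = as^3 + bs^2 + cs + d. Substituting each data point gives a linear system:
  8a + 4b + 2c + d = 6
  343a + 49b + 7c + d = -219
  512a + 64b + 8c + d = -354
  729a + 81b + 9c + d = -533
Solving the system yields a = -1, b = 2, c = 4, d = -2.
So P(s) = -s³ + 2s² + 4s - 2.
Then P(6) = -122.

-122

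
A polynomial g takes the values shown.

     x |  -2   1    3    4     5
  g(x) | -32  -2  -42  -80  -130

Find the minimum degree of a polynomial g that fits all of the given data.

Divided differences on the nodes -2, 1, 3, 4, 5:
  order 0: -32  -2  -42  -80  -130
  order 1: 10  -20  -38  -50
  order 2: -6  -6  -6
  order 3: 0  0
  order 4: 0
The order-2 divided differences are all -6 (nonzero) and every higher order vanishes, so the data lies on a polynomial of degree exactly 2.

2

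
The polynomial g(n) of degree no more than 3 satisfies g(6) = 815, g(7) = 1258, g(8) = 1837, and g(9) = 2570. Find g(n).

Write g(n) = an^3 + bn^2 + cn + d. Substituting each data point gives a linear system:
  216a + 36b + 6c + d = 815
  343a + 49b + 7c + d = 1258
  512a + 64b + 8c + d = 1837
  729a + 81b + 9c + d = 2570
Solving the system yields a = 3, b = 5, c = -3, d = 5.
So g(n) = 3n³ + 5n² - 3n + 5.
Check: g(6) = 815. ✓

g(n) = 3n^3 + 5n^2 - 3n + 5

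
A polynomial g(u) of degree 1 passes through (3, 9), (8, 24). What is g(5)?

Write g(u) = au + b. Substituting each data point gives a linear system:
  3a + b = 9
  8a + b = 24
Solving the system yields a = 3, b = 0.
So g(u) = 3u.
Then g(5) = 15.

15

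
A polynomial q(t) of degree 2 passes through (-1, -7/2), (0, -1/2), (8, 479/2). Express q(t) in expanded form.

Write q(t) = at^2 + bt + c. Substituting each data point gives a linear system:
  a - b + c = -7/2
  c = -1/2
  64a + 8b + c = 479/2
Solving the system yields a = 3, b = 6, c = -1/2.
So q(t) = 3t² + 6t - 1/2.
Check: q(0) = -1/2. ✓

q(t) = 3t^2 + 6t - 1/2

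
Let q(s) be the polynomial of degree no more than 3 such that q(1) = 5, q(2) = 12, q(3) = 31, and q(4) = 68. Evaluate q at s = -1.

3

Write q(s) = as^3 + bs^2 + cs + d. Substituting each data point gives a linear system:
  a + b + c + d = 5
  8a + 4b + 2c + d = 12
  27a + 9b + 3c + d = 31
  64a + 16b + 4c + d = 68
Solving the system yields a = 1, b = 0, c = 0, d = 4.
So q(s) = s³ + 4.
Then q(-1) = 3.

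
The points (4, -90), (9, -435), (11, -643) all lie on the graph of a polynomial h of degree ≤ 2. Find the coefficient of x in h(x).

Write h(x) = ax^2 + bx + c. Substituting each data point gives a linear system:
  16a + 4b + c = -90
  81a + 9b + c = -435
  121a + 11b + c = -643
Solving the system yields a = -5, b = -4, c = 6.
So h(x) = -5x² - 4x + 6.
The coefficient of x is -4.

-4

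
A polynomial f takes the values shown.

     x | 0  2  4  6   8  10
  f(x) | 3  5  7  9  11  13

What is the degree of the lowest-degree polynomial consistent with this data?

Forward differences of the values at x = 0, 2, 4, 6, 8, 10:
  f  : 3  5  7  9  11  13
  Δ  : 2  2  2  2  2
  Δ^2: 0  0  0  0
  Δ^3: 0  0  0
  Δ^4: 0  0
  Δ^5: 0
The first differences are constant (2) and nonzero, while all higher differences vanish, so the minimal degree is 1.

1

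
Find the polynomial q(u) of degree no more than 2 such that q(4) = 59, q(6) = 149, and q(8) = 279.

Using the Lagrange interpolation formula with nodes 4, 6, 8:
  L_0(u) = (u - 6)(u - 8) / 8
  L_1(u) = (u - 4)(u - 8) / -4
  L_2(u) = (u - 4)(u - 6) / 8
Then q(u) = 59·L_0(u) + 149·L_1(u) + 279·L_2(u).
Expanding and collecting terms gives q(u) = 5u^2 - 5u - 1.
Check: q(8) = 279. ✓

q(u) = 5u^2 - 5u - 1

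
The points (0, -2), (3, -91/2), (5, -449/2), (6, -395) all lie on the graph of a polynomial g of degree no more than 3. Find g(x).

Using the Lagrange interpolation formula with nodes 0, 3, 5, 6:
  L_0(x) = (x - 3)(x - 5)(x - 6) / -90
  L_1(x) = x(x - 5)(x - 6) / 18
  L_2(x) = x(x - 3)(x - 6) / -10
  L_3(x) = x(x - 3)(x - 5) / 18
Then g(x) = -2·L_0(x) - 91/2·L_1(x) - 449/2·L_2(x) - 395·L_3(x).
Expanding and collecting terms gives g(x) = -2x^3 + x^2 + (1/2)x - 2.
Check: g(3) = -91/2. ✓

g(x) = -2x^3 + x^2 + (1/2)x - 2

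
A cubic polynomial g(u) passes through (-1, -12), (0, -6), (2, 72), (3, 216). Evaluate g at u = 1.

10

Using the Lagrange interpolation formula with nodes -1, 0, 2, 3:
  L_0(u) = u(u - 2)(u - 3) / -12
  L_1(u) = (u + 1)(u - 2)(u - 3) / 6
  L_2(u) = (u + 1)u(u - 3) / -6
  L_3(u) = (u + 1)u(u - 2) / 12
Then g(u) = -12·L_0(u) - 6·L_1(u) + 72·L_2(u) + 216·L_3(u).
Expanding and collecting terms gives g(u) = 6u^3 + 5u^2 + 5u - 6.
Evaluating at u = 1: g(1) = 10.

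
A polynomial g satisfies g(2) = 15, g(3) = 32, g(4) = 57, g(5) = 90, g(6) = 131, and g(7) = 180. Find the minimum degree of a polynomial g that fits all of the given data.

Forward differences of the values at x = 2, 3, 4, 5, 6, 7:
  g  : 15  32  57  90  131  180
  Δ  : 17  25  33  41  49
  Δ^2: 8  8  8  8
  Δ^3: 0  0  0
  Δ^4: 0  0
  Δ^5: 0
The second differences are constant (8) and nonzero, while all higher differences vanish, so the minimal degree is 2.

2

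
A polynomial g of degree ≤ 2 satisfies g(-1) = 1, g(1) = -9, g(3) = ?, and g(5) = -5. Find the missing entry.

-11

The 3 known points determine the degree-2 polynomial uniquely.
Write g(t) = at^2 + bt + c. Substituting each data point gives a linear system:
  a - b + c = 1
  a + b + c = -9
  25a + 5b + c = -5
Solving the system yields a = 1, b = -5, c = -5.
So g(t) = t^2 - 5t - 5.
Then g(3) = -11.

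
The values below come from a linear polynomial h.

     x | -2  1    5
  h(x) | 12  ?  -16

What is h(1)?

The 2 known points determine the degree-1 polynomial uniquely.
Write h(x) = ax + b. Substituting each data point gives a linear system:
  -2a + b = 12
  5a + b = -16
Solving the system yields a = -4, b = 4.
So h(x) = -4x + 4.
Then h(1) = 0.

0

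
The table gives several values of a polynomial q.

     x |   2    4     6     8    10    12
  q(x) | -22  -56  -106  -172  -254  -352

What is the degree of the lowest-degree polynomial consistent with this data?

2

Forward differences of the values at x = 2, 4, 6, 8, 10, 12:
  q  : -22  -56  -106  -172  -254  -352
  Δ  : -34  -50  -66  -82  -98
  Δ^2: -16  -16  -16  -16
  Δ^3: 0  0  0
  Δ^4: 0  0
  Δ^5: 0
The second differences are constant (-16) and nonzero, while all higher differences vanish, so the minimal degree is 2.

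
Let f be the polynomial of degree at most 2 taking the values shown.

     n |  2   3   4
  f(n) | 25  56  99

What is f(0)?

-1

Forward differences of the values at n = 2, 3, 4:
  f  : 25  56  99
  Δ  : 31  43
  Δ^2: 12
The second differences are constant, confirming degree 2.
Interpolating (Newton forward form) and evaluating at n = 0 gives f(0) = -1.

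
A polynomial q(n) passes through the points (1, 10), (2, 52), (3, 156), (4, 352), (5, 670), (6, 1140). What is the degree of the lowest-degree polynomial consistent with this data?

Forward differences of the values at n = 1, 2, 3, 4, 5, 6:
  q  : 10  52  156  352  670  1140
  Δ  : 42  104  196  318  470
  Δ^2: 62  92  122  152
  Δ^3: 30  30  30
  Δ^4: 0  0
  Δ^5: 0
The third differences are constant (30) and nonzero, while all higher differences vanish, so the minimal degree is 3.

3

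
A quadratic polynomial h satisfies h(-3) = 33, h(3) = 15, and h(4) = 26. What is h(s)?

Write h(s) = as^2 + bs + c. Substituting each data point gives a linear system:
  9a - 3b + c = 33
  9a + 3b + c = 15
  16a + 4b + c = 26
Solving the system yields a = 2, b = -3, c = 6.
So h(s) = 2s² - 3s + 6.
Check: h(3) = 15. ✓

h(s) = 2s^2 - 3s + 6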